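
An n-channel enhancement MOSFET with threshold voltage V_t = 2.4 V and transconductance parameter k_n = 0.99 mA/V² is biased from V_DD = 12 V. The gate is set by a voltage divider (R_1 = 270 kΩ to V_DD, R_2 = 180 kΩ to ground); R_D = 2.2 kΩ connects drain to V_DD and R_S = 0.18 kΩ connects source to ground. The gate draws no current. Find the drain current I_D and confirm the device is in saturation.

V_G = V_DD·R_2/(R_1+R_2) = 12×180/450 = 4.8 V.
Assume saturation: I_D = (k_n/2)(V_GS − V_t)² with V_GS = V_G − I_D·R_S = 4.8 − 0.18·I_D.
Substituting gives 0.016·I_D² − 1.43·I_D + 2.85 = 0, with roots I_D = 2.04 or 87 mA.
The root I_D = 87 mA gives V_GS = -10.9 V ≤ V_t, so take I_D = 2.04 mA.
Then V_GS = 4.43 V and V_DS = V_DD − I_D(R_D+R_S) = 12 − 2.04×2.38 = 7.14 V.
Saturation requires V_DS ≥ V_GS − V_t = 2.03 V; 7.14 ≥ 2.03 ✓.

I_D ≈ 2 mA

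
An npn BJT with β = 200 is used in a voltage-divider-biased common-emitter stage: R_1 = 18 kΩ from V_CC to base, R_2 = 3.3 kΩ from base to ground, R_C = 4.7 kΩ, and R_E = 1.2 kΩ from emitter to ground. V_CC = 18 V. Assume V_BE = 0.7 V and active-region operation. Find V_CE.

Thevenize the base divider: V_Th = V_CC·R_2/(R_1+R_2) = 18×3.3/21.3 = 2.79 V, R_Th = R_1‖R_2 = 2.79 kΩ.
Base-emitter loop: V_Th = I_B·R_Th + V_BE + (β+1)I_B·R_E, so I_B = (2.79 − 0.7) / (2.79 + 201×1.2) = 0.00856 mA.
I_C = β·I_B = 200×0.00856 = 1.71 mA, and I_E = (β+1)I_B = 1.72 mA.
V_CE = V_CC − I_C·R_C − I_E·R_E = 18 − 1.71×4.7 − 1.72×1.2 = 7.89 V.
V_CE = 7.89 V > 0.2 V confirms active-region operation.

V_CE ≈ 7.9 V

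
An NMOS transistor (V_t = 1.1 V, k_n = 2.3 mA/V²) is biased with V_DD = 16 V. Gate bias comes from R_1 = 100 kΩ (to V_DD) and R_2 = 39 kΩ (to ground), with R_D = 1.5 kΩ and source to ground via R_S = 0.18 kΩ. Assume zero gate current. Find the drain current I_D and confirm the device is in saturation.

V_G = V_DD·R_2/(R_1+R_2) = 16×39/139 = 4.49 V.
Assume saturation: I_D = (k_n/2)(V_GS − V_t)² with V_GS = V_G − I_D·R_S = 4.49 − 0.18·I_D.
Substituting gives 0.0373·I_D² − 2.4·I_D + 13.2 = 0, with roots I_D = 6.07 or 58.4 mA.
The root I_D = 58.4 mA gives V_GS = -6.03 V ≤ V_t, so take I_D = 6.07 mA.
Then V_GS = 3.4 V and V_DS = V_DD − I_D(R_D+R_S) = 16 − 6.07×1.68 = 5.81 V.
Saturation requires V_DS ≥ V_GS − V_t = 2.3 V; 5.81 ≥ 2.3 ✓.

I_D ≈ 6.1 mA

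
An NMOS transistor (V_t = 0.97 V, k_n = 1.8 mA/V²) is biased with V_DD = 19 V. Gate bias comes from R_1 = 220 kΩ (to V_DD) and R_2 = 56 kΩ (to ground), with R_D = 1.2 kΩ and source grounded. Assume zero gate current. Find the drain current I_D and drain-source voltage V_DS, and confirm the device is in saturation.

I_D ≈ 7.5 mA, V_DS ≈ 10 V

V_G = V_DD·R_2/(R_1+R_2) = 19×56/276 = 3.86 V. With the source grounded, V_GS = V_G = 3.86 V.
Assume saturation: I_D = (k_n/2)(V_GS − V_t)² = (1.8/2)×(3.86 − 0.97)² = 0.9×2.89² = 7.49 mA.
V_DS = V_DD − I_D·R_D = 19 − 7.49×1.2 = 10 V.
Saturation requires V_DS ≥ V_GS − V_t = 2.89 V; 10 ≥ 2.89 ✓.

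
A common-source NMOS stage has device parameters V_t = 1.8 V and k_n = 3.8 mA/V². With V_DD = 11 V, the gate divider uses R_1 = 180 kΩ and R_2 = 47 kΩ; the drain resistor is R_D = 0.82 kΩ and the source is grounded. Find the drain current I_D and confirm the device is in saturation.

I_D ≈ 0.43 mA

V_G = V_DD·R_2/(R_1+R_2) = 11×47/227 = 2.28 V. With the source grounded, V_GS = V_G = 2.28 V.
Assume saturation: I_D = (k_n/2)(V_GS − V_t)² = (3.8/2)×(2.28 − 1.8)² = 1.9×0.478² = 0.433 mA.
V_DS = V_DD − I_D·R_D = 11 − 0.433×0.82 = 10.6 V.
Saturation requires V_DS ≥ V_GS − V_t = 0.478 V; 10.6 ≥ 0.478 ✓.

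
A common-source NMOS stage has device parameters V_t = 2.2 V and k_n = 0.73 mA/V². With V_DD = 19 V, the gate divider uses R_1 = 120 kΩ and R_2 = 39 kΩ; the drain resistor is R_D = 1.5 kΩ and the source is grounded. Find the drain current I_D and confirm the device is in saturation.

I_D ≈ 2.2 mA

V_G = V_DD·R_2/(R_1+R_2) = 19×39/159 = 4.66 V. With the source grounded, V_GS = V_G = 4.66 V.
Assume saturation: I_D = (k_n/2)(V_GS − V_t)² = (0.73/2)×(4.66 − 2.2)² = 0.365×2.46² = 2.21 mA.
V_DS = V_DD − I_D·R_D = 19 − 2.21×1.5 = 15.7 V.
Saturation requires V_DS ≥ V_GS − V_t = 2.46 V; 15.7 ≥ 2.46 ✓.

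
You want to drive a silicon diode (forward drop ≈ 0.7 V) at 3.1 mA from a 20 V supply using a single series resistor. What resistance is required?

The resistor drops V_S − V_D = 20 − 0.7 = 19.3 V at 3.1 mA.
R = 19.3 V / 3.1 mA = 6.23 kΩ.

R ≈ 6.2 kΩ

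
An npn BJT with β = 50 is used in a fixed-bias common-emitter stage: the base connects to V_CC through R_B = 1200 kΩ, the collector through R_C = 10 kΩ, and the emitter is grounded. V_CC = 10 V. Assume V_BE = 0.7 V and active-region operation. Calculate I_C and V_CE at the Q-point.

I_C ≈ 0.39 mA, V_CE ≈ 6.1 V

Base loop: V_CC = I_B·R_B + V_BE, so I_B = (10 − 0.7)/1200 kΩ = 0.00775 mA.
In the active region I_C = β·I_B = 50 × 0.00775 = 0.388 mA.
Collector loop: V_CE = V_CC − I_C·R_C = 10 − 0.388×10 = 6.12 V.
Since V_CE = 6.12 V > V_CE(sat) ≈ 0.2 V, the transistor is in the active region as assumed.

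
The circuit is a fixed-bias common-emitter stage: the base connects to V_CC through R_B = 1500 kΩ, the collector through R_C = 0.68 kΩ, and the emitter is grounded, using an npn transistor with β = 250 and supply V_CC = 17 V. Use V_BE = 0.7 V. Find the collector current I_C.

Base loop: V_CC = I_B·R_B + V_BE, so I_B = (17 − 0.7)/1500 kΩ = 0.0109 mA.
In the active region I_C = β·I_B = 250 × 0.0109 = 2.72 mA.
Collector loop: V_CE = V_CC − I_C·R_C = 17 − 2.72×0.68 = 15.2 V.
Since V_CE = 15.2 V > V_CE(sat) ≈ 0.2 V, the transistor is in the active region as assumed.

I_C ≈ 2.7 mA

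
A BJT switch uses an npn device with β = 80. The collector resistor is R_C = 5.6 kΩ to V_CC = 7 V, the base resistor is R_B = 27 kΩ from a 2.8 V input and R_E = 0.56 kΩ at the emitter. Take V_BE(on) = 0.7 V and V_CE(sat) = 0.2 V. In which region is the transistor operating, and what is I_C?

Assume active: I_B = (2.8 − 0.7)/(27 + 81×0.56) = 0.029 mA, I_C = β·I_B = 2.32 mA.
Then V_CE = 7 − 2.32×5.6 − 2.35×0.56 = -7.32 V < 0.2 V — the active assumption fails.
Re-solve with V_CE = 0.2 V. KCL at the emitter: V_E/R_E = (V_BB−0.7−V_E)/R_B + (V_CC−0.2−V_E)/R_C, giving V_E = 0.646 V.
I_C = (V_CC − 0.2 − V_E)/R_C = (6.8 − 0.646)/5.6 = 1.1 mA.
Check: I_B = (2.1 − 0.646)/27 = 0.0539 mA, and β·I_B = 4.31 mA > I_C, confirming saturation.

saturation; I_C ≈ 1.1 mA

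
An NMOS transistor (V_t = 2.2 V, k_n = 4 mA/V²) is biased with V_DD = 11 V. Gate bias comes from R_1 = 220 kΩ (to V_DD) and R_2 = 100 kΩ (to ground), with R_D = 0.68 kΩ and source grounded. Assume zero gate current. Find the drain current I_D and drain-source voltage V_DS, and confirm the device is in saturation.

I_D ≈ 3.1 mA, V_DS ≈ 8.9 V

V_G = V_DD·R_2/(R_1+R_2) = 11×100/320 = 3.44 V. With the source grounded, V_GS = V_G = 3.44 V.
Assume saturation: I_D = (k_n/2)(V_GS − V_t)² = (4/2)×(3.44 − 2.2)² = 2×1.24² = 3.06 mA.
V_DS = V_DD − I_D·R_D = 11 − 3.06×0.68 = 8.92 V.
Saturation requires V_DS ≥ V_GS − V_t = 1.24 V; 8.92 ≥ 1.24 ✓.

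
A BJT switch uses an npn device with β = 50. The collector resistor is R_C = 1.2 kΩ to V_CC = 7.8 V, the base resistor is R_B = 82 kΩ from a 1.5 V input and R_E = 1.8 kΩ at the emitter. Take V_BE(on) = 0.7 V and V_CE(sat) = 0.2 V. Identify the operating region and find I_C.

active; I_C ≈ 0.23 mA

Assume active. Base-emitter loop: I_B = (V_BB − V_BE)/(R_B + (β+1)R_E) = (1.5 − 0.7)/(82 + 51×1.8) = 0.0046 mA.
I_C = β·I_B = 50×0.0046 = 0.23 mA.
V_CE = V_CC − I_C·R_C − I_E·R_E = 7.8 − 0.23×1.2 − 0.235×1.8 = 7.1 V > V_CE(sat), so the active-region assumption holds.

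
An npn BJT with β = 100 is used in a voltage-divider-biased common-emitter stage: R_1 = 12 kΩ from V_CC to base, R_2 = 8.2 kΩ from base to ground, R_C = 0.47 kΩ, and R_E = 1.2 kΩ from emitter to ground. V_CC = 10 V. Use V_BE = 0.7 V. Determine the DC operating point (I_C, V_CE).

I_C ≈ 2.7 mA, V_CE ≈ 5.5 V

Thevenize the base divider: V_Th = V_CC·R_2/(R_1+R_2) = 10×8.2/20.2 = 4.06 V, R_Th = R_1‖R_2 = 4.87 kΩ.
Base-emitter loop: V_Th = I_B·R_Th + V_BE + (β+1)I_B·R_E, so I_B = (4.06 − 0.7) / (4.87 + 101×1.2) = 0.0266 mA.
I_C = β·I_B = 100×0.0266 = 2.66 mA, and I_E = (β+1)I_B = 2.69 mA.
V_CE = V_CC − I_C·R_C − I_E·R_E = 10 − 2.66×0.47 − 2.69×1.2 = 5.52 V.
V_CE = 5.52 V > 0.2 V confirms active-region operation.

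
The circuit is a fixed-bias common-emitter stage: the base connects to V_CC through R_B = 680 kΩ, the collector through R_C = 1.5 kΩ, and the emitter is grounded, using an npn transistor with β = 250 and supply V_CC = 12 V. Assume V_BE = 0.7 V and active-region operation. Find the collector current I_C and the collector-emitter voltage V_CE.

Base loop: V_CC = I_B·R_B + V_BE, so I_B = (12 − 0.7)/680 kΩ = 0.0166 mA.
In the active region I_C = β·I_B = 250 × 0.0166 = 4.15 mA.
Collector loop: V_CE = V_CC − I_C·R_C = 12 − 4.15×1.5 = 5.77 V.
Since V_CE = 5.77 V > V_CE(sat) ≈ 0.2 V, the transistor is in the active region as assumed.

I_C ≈ 4.2 mA, V_CE ≈ 5.8 V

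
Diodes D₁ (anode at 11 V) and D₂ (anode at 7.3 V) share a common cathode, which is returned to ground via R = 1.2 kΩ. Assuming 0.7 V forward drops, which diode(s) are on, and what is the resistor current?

Assume both conduct. Then node N would need to be at both 11−0.7 = 10.3 V and 7.3−0.7 = 6.6 V, which is impossible.
Assume only D₁ conducts: V_N = 11 − 0.7 = 10.3 V, so I_R = 10.3/1.2 = 8.58 mA.
Check D₂: its anode-to-cathode voltage is 7.3 − 10.3 = -3 V < 0.7 V, so it is off. The assumption is consistent.

Only D₁ conducts; I_R ≈ 8.6 mA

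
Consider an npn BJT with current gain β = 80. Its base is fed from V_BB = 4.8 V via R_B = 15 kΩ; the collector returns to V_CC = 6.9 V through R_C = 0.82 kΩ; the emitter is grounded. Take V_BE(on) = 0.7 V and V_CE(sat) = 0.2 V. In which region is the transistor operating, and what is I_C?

saturation; I_C ≈ 8.2 mA

Assume active: I_B = (4.8 − 0.7)/15 = 0.273 mA, giving I_C = β·I_B = 21.9 mA.
But then V_CE = 6.9 − 21.9×0.82 = -11 V < V_CE(sat) = 0.2 V — impossible in the active region.
So the transistor is saturated. With V_CE = 0.2 V, I_C = (V_CC − 0.2)/R_C = 6.7/0.82 = 8.17 mA.
Check: β·I_B = 21.9 mA > I_C = 8.17 mA, confirming saturation.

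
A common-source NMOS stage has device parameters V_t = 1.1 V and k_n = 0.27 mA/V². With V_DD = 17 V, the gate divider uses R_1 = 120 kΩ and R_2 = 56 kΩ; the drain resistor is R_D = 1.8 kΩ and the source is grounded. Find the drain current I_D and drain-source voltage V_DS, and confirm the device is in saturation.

I_D ≈ 2.5 mA, V_DS ≈ 12 V

V_G = V_DD·R_2/(R_1+R_2) = 17×56/176 = 5.41 V. With the source grounded, V_GS = V_G = 5.41 V.
Assume saturation: I_D = (k_n/2)(V_GS − V_t)² = (0.27/2)×(5.41 − 1.1)² = 0.135×4.31² = 2.51 mA.
V_DS = V_DD − I_D·R_D = 17 − 2.51×1.8 = 12.5 V.
Saturation requires V_DS ≥ V_GS − V_t = 4.31 V; 12.5 ≥ 4.31 ✓.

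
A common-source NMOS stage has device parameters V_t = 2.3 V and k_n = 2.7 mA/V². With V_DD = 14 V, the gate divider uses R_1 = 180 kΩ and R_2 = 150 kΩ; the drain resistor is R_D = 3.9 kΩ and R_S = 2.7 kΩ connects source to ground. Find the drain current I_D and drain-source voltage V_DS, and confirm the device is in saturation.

I_D ≈ 1.2 mA, V_DS ≈ 6.3 V

V_G = V_DD·R_2/(R_1+R_2) = 14×150/330 = 6.36 V.
Assume saturation: I_D = (k_n/2)(V_GS − V_t)² with V_GS = V_G − I_D·R_S = 6.36 − 2.7·I_D.
Substituting gives 9.84·I_D² − 30.6·I_D + 22.3 = 0, with roots I_D = 1.16 or 1.95 mA.
The root I_D = 1.95 mA gives V_GS = 1.1 V ≤ V_t, so take I_D = 1.16 mA.
Then V_GS = 3.23 V and V_DS = V_DD − I_D(R_D+R_S) = 14 − 1.16×6.6 = 6.33 V.
Saturation requires V_DS ≥ V_GS − V_t = 0.928 V; 6.33 ≥ 0.928 ✓.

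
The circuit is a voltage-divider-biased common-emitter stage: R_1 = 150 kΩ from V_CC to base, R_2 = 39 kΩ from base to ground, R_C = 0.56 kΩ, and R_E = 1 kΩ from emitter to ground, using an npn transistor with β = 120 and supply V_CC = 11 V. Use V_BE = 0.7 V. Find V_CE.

V_CE ≈ 9.1 V

Thevenize the base divider: V_Th = V_CC·R_2/(R_1+R_2) = 11×39/189 = 2.27 V, R_Th = R_1‖R_2 = 31 kΩ.
Base-emitter loop: V_Th = I_B·R_Th + V_BE + (β+1)I_B·R_E, so I_B = (2.27 − 0.7) / (31 + 121×1) = 0.0103 mA.
I_C = β·I_B = 120×0.0103 = 1.24 mA, and I_E = (β+1)I_B = 1.25 mA.
V_CE = V_CC − I_C·R_C − I_E·R_E = 11 − 1.24×0.56 − 1.25×1 = 9.06 V.
V_CE = 9.06 V > 0.2 V confirms active-region operation.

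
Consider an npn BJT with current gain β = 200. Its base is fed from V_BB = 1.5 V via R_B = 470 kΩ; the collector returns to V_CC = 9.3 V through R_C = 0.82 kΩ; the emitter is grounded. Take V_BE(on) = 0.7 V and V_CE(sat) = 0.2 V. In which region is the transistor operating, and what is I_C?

Assume active. Base-emitter loop: I_B = (V_BB − V_BE)/R_B = (1.5 − 0.7)/470 = 0.0017 mA.
I_C = β·I_B = 200×0.0017 = 0.34 mA.
V_CE = V_CC − I_C·R_C = 9.3 − 0.34×0.82 = 9.02 V > V_CE(sat), so the active-region assumption holds.

active; I_C ≈ 0.34 mA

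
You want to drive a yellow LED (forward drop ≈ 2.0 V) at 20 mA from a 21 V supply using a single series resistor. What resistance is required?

R ≈ 0.95 kΩ

The resistor drops V_S − V_D = 21 − 2.0 = 19 V at 20 mA.
R = 19 V / 20 mA = 0.95 kΩ.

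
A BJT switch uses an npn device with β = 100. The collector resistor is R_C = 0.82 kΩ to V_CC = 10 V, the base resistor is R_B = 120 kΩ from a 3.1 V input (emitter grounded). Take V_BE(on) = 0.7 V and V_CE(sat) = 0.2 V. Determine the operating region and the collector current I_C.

active; I_C ≈ 2 mA

Assume active. Base-emitter loop: I_B = (V_BB − V_BE)/R_B = (3.1 − 0.7)/120 = 0.02 mA.
I_C = β·I_B = 100×0.02 = 2 mA.
V_CE = V_CC − I_C·R_C = 10 − 2×0.82 = 8.36 V > V_CE(sat), so the active-region assumption holds.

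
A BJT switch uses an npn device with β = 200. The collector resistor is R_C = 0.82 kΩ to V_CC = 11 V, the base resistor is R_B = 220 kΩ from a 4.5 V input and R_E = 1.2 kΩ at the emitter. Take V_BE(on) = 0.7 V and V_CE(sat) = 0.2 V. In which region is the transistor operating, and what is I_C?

active; I_C ≈ 1.6 mA

Assume active. Base-emitter loop: I_B = (V_BB − V_BE)/(R_B + (β+1)R_E) = (4.5 − 0.7)/(220 + 201×1.2) = 0.00824 mA.
I_C = β·I_B = 200×0.00824 = 1.65 mA.
V_CE = V_CC − I_C·R_C − I_E·R_E = 11 − 1.65×0.82 − 1.66×1.2 = 7.66 V > V_CE(sat), so the active-region assumption holds.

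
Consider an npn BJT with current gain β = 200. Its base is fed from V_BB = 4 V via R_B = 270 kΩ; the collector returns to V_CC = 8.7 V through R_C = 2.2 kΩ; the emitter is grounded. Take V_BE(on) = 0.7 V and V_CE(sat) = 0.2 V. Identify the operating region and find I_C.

active; I_C ≈ 2.4 mA

Assume active. Base-emitter loop: I_B = (V_BB − V_BE)/R_B = (4 − 0.7)/270 = 0.0122 mA.
I_C = β·I_B = 200×0.0122 = 2.44 mA.
V_CE = V_CC − I_C·R_C = 8.7 − 2.44×2.2 = 3.32 V > V_CE(sat), so the active-region assumption holds.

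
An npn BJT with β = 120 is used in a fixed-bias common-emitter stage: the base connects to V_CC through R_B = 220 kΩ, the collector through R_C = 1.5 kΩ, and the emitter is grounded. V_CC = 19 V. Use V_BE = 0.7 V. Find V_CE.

Base loop: V_CC = I_B·R_B + V_BE, so I_B = (19 − 0.7)/220 kΩ = 0.0832 mA.
In the active region I_C = β·I_B = 120 × 0.0832 = 9.98 mA.
Collector loop: V_CE = V_CC − I_C·R_C = 19 − 9.98×1.5 = 4.03 V.
Since V_CE = 4.03 V > V_CE(sat) ≈ 0.2 V, the transistor is in the active region as assumed.

V_CE ≈ 4 V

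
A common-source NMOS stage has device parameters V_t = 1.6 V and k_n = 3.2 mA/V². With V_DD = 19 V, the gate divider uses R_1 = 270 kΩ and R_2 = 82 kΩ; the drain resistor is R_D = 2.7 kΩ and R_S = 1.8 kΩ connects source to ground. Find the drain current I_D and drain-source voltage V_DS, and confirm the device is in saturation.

I_D ≈ 1.1 mA, V_DS ≈ 14 V

V_G = V_DD·R_2/(R_1+R_2) = 19×82/352 = 4.43 V.
Assume saturation: I_D = (k_n/2)(V_GS − V_t)² with V_GS = V_G − I_D·R_S = 4.43 − 1.8·I_D.
Substituting gives 5.18·I_D² − 17.3·I_D + 12.8 = 0, with roots I_D = 1.11 or 2.23 mA.
The root I_D = 2.23 mA gives V_GS = 0.421 V ≤ V_t, so take I_D = 1.11 mA.
Then V_GS = 2.43 V and V_DS = V_DD − I_D(R_D+R_S) = 19 − 1.11×4.5 = 14 V.
Saturation requires V_DS ≥ V_GS − V_t = 0.832 V; 14 ≥ 0.832 ✓.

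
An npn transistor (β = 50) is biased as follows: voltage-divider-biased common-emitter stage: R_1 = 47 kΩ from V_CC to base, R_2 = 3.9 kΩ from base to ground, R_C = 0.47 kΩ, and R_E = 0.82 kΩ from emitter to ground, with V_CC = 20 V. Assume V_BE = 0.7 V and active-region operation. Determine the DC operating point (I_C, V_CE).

Thevenize the base divider: V_Th = V_CC·R_2/(R_1+R_2) = 20×3.9/50.9 = 1.53 V, R_Th = R_1‖R_2 = 3.6 kΩ.
Base-emitter loop: V_Th = I_B·R_Th + V_BE + (β+1)I_B·R_E, so I_B = (1.53 − 0.7) / (3.6 + 51×0.82) = 0.0183 mA.
I_C = β·I_B = 50×0.0183 = 0.916 mA, and I_E = (β+1)I_B = 0.935 mA.
V_CE = V_CC − I_C·R_C − I_E·R_E = 20 − 0.916×0.47 − 0.935×0.82 = 18.8 V.
V_CE = 18.8 V > 0.2 V confirms active-region operation.

I_C ≈ 0.92 mA, V_CE ≈ 19 V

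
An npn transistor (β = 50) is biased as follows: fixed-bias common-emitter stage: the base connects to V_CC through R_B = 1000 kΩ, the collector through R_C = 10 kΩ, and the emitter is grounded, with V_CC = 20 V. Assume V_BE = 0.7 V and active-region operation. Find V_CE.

V_CE ≈ 10 V

Base loop: V_CC = I_B·R_B + V_BE, so I_B = (20 − 0.7)/1000 kΩ = 0.0193 mA.
In the active region I_C = β·I_B = 50 × 0.0193 = 0.965 mA.
Collector loop: V_CE = V_CC − I_C·R_C = 20 − 0.965×10 = 10.3 V.
Since V_CE = 10.3 V > V_CE(sat) ≈ 0.2 V, the transistor is in the active region as assumed.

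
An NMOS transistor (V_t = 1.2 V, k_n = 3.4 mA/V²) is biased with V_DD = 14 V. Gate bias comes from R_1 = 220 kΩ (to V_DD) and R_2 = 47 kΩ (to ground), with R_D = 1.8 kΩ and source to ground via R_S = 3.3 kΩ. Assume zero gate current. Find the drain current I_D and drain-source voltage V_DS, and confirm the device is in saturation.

I_D ≈ 0.26 mA, V_DS ≈ 13 V

V_G = V_DD·R_2/(R_1+R_2) = 14×47/267 = 2.46 V.
Assume saturation: I_D = (k_n/2)(V_GS − V_t)² with V_GS = V_G − I_D·R_S = 2.46 − 3.3·I_D.
Substituting gives 18.5·I_D² − 15.2·I_D + 2.72 = 0, with roots I_D = 0.264 or 0.557 mA.
The root I_D = 0.557 mA gives V_GS = 0.628 V ≤ V_t, so take I_D = 0.264 mA.
Then V_GS = 1.59 V and V_DS = V_DD − I_D(R_D+R_S) = 14 − 0.264×5.1 = 12.7 V.
Saturation requires V_DS ≥ V_GS − V_t = 0.394 V; 12.7 ≥ 0.394 ✓.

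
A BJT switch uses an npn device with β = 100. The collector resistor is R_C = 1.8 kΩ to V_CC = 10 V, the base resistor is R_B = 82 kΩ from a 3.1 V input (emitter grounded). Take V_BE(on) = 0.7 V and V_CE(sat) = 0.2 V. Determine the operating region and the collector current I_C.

Assume active. Base-emitter loop: I_B = (V_BB − V_BE)/R_B = (3.1 − 0.7)/82 = 0.0293 mA.
I_C = β·I_B = 100×0.0293 = 2.93 mA.
V_CE = V_CC − I_C·R_C = 10 − 2.93×1.8 = 4.73 V > V_CE(sat), so the active-region assumption holds.

active; I_C ≈ 2.9 mA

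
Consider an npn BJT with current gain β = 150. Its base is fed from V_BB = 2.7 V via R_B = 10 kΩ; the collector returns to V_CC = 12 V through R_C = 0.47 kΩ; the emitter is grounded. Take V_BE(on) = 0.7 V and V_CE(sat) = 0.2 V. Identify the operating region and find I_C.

Assume active: I_B = (2.7 − 0.7)/10 = 0.2 mA, giving I_C = β·I_B = 30 mA.
But then V_CE = 12 − 30×0.47 = -2.1 V < V_CE(sat) = 0.2 V — impossible in the active region.
So the transistor is saturated. With V_CE = 0.2 V, I_C = (V_CC − 0.2)/R_C = 11.8/0.47 = 25.1 mA.
Check: β·I_B = 30 mA > I_C = 25.1 mA, confirming saturation.

saturation; I_C ≈ 25 mA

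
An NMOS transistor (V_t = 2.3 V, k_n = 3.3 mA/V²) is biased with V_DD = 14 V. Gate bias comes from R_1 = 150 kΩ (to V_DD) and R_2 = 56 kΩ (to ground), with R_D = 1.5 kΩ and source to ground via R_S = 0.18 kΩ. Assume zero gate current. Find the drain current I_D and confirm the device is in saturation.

V_G = V_DD·R_2/(R_1+R_2) = 14×56/206 = 3.81 V.
Assume saturation: I_D = (k_n/2)(V_GS − V_t)² with V_GS = V_G − I_D·R_S = 3.81 − 0.18·I_D.
Substituting gives 0.0535·I_D² − 1.89·I_D + 3.74 = 0, with roots I_D = 2.1 or 33.3 mA.
The root I_D = 33.3 mA gives V_GS = -2.19 V ≤ V_t, so take I_D = 2.1 mA.
Then V_GS = 3.43 V and V_DS = V_DD − I_D(R_D+R_S) = 14 − 2.1×1.68 = 10.5 V.
Saturation requires V_DS ≥ V_GS − V_t = 1.13 V; 10.5 ≥ 1.13 ✓.

I_D ≈ 2.1 mA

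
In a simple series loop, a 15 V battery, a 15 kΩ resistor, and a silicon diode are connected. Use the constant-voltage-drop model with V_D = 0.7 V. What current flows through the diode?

KVL around the loop: 15 = V_D + I·R = 0.7 + I × 15 kΩ.
So I = (15 − 0.7) / 15 kΩ = 14.3 / 15 = 0.953 mA.

I ≈ 0.95 mA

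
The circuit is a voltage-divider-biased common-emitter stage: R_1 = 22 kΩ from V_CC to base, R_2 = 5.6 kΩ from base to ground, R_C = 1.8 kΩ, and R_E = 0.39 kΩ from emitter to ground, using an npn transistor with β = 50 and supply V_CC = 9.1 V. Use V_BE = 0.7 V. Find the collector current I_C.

I_C ≈ 2.4 mA

Thevenize the base divider: V_Th = V_CC·R_2/(R_1+R_2) = 9.1×5.6/27.6 = 1.85 V, R_Th = R_1‖R_2 = 4.46 kΩ.
Base-emitter loop: V_Th = I_B·R_Th + V_BE + (β+1)I_B·R_E, so I_B = (1.85 − 0.7) / (4.46 + 51×0.39) = 0.0471 mA.
I_C = β·I_B = 50×0.0471 = 2.35 mA, and I_E = (β+1)I_B = 2.4 mA.
V_CE = V_CC − I_C·R_C − I_E·R_E = 9.1 − 2.35×1.8 − 2.4×0.39 = 3.93 V.
V_CE = 3.93 V > 0.2 V confirms active-region operation.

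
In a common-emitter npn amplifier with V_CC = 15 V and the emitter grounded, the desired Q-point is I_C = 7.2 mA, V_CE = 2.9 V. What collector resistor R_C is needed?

R_C ≈ 1.7 kΩ

Collector loop: V_CC = I_C·R_C + V_CE.
R_C = (V_CC − V_CE)/I_C = (15 − 2.9)/7.2 = 1.68 kΩ.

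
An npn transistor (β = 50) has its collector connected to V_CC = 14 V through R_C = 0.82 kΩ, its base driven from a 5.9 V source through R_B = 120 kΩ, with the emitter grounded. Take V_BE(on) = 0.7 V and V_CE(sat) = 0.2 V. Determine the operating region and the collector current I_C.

active; I_C ≈ 2.2 mA

Assume active. Base-emitter loop: I_B = (V_BB − V_BE)/R_B = (5.9 − 0.7)/120 = 0.0433 mA.
I_C = β·I_B = 50×0.0433 = 2.17 mA.
V_CE = V_CC − I_C·R_C = 14 − 2.17×0.82 = 12.2 V > V_CE(sat), so the active-region assumption holds.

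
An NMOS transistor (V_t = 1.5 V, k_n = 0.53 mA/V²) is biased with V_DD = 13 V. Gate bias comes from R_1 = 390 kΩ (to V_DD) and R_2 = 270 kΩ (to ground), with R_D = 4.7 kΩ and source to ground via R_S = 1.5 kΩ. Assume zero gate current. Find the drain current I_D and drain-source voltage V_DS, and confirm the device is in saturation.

I_D ≈ 1.2 mA, V_DS ≈ 5.8 V

V_G = V_DD·R_2/(R_1+R_2) = 13×270/660 = 5.32 V.
Assume saturation: I_D = (k_n/2)(V_GS − V_t)² with V_GS = V_G − I_D·R_S = 5.32 − 1.5·I_D.
Substituting gives 0.596·I_D² − 4.04·I_D + 3.86 = 0, with roots I_D = 1.15 or 5.61 mA.
The root I_D = 5.61 mA gives V_GS = -3.1 V ≤ V_t, so take I_D = 1.15 mA.
Then V_GS = 3.59 V and V_DS = V_DD − I_D(R_D+R_S) = 13 − 1.15×6.2 = 5.84 V.
Saturation requires V_DS ≥ V_GS − V_t = 2.09 V; 5.84 ≥ 2.09 ✓.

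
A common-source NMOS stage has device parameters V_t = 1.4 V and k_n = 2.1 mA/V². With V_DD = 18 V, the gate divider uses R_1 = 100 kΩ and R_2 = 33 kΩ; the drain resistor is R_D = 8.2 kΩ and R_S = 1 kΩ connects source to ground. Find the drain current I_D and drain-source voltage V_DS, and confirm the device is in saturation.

V_G = V_DD·R_2/(R_1+R_2) = 18×33/133 = 4.47 V.
Assume saturation: I_D = (k_n/2)(V_GS − V_t)² with V_GS = V_G − I_D·R_S = 4.47 − 1·I_D.
Substituting gives 1.05·I_D² − 7.44·I_D + 9.87 = 0, with roots I_D = 1.77 or 5.32 mA.
The root I_D = 5.32 mA gives V_GS = -0.85 V ≤ V_t, so take I_D = 1.77 mA.
Then V_GS = 2.7 V and V_DS = V_DD − I_D(R_D+R_S) = 18 − 1.77×9.2 = 1.73 V.
Saturation requires V_DS ≥ V_GS − V_t = 1.3 V; 1.73 ≥ 1.3 ✓.

I_D ≈ 1.8 mA, V_DS ≈ 1.7 V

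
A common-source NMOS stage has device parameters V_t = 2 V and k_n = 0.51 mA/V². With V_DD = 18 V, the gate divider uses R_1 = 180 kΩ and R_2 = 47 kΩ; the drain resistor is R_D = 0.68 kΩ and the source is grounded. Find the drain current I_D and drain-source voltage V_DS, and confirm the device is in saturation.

V_G = V_DD·R_2/(R_1+R_2) = 18×47/227 = 3.73 V. With the source grounded, V_GS = V_G = 3.73 V.
Assume saturation: I_D = (k_n/2)(V_GS − V_t)² = (0.51/2)×(3.73 − 2)² = 0.255×1.73² = 0.76 mA.
V_DS = V_DD − I_D·R_D = 18 − 0.76×0.68 = 17.5 V.
Saturation requires V_DS ≥ V_GS − V_t = 1.73 V; 17.5 ≥ 1.73 ✓.

I_D ≈ 0.76 mA, V_DS ≈ 17 V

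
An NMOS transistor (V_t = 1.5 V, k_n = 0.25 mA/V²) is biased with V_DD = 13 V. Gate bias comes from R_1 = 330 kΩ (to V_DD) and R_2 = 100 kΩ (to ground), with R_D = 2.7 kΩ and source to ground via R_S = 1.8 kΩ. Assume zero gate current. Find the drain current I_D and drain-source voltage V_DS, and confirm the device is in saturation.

I_D ≈ 0.18 mA, V_DS ≈ 12 V

V_G = V_DD·R_2/(R_1+R_2) = 13×100/430 = 3.02 V.
Assume saturation: I_D = (k_n/2)(V_GS − V_t)² with V_GS = V_G − I_D·R_S = 3.02 − 1.8·I_D.
Substituting gives 0.405·I_D² − 1.69·I_D + 0.29 = 0, with roots I_D = 0.18 or 3.98 mA.
The root I_D = 3.98 mA gives V_GS = -4.14 V ≤ V_t, so take I_D = 0.18 mA.
Then V_GS = 2.7 V and V_DS = V_DD − I_D(R_D+R_S) = 13 − 0.18×4.5 = 12.2 V.
Saturation requires V_DS ≥ V_GS − V_t = 1.2 V; 12.2 ≥ 1.2 ✓.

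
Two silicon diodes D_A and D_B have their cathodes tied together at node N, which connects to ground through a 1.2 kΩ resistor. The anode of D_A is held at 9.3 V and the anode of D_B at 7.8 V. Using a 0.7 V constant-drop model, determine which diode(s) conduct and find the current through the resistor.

Only D_A conducts; I_R ≈ 7.2 mA

Assume both conduct. Then node N would need to be at both 9.3−0.7 = 8.6 V and 7.8−0.7 = 7.1 V, which is impossible.
Assume only D_A conducts: V_N = 9.3 − 0.7 = 8.6 V, so I_R = 8.6/1.2 = 7.17 mA.
Check D_B: its anode-to-cathode voltage is 7.8 − 8.6 = -0.8 V < 0.7 V, so it is off. The assumption is consistent.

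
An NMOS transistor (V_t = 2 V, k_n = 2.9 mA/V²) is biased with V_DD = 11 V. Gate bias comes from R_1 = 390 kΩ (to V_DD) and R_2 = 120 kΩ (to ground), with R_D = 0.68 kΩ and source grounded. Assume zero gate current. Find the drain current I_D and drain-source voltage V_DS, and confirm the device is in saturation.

I_D ≈ 0.5 mA, V_DS ≈ 11 V

V_G = V_DD·R_2/(R_1+R_2) = 11×120/510 = 2.59 V. With the source grounded, V_GS = V_G = 2.59 V.
Assume saturation: I_D = (k_n/2)(V_GS − V_t)² = (2.9/2)×(2.59 − 2)² = 1.45×0.588² = 0.502 mA.
V_DS = V_DD − I_D·R_D = 11 − 0.502×0.68 = 10.7 V.
Saturation requires V_DS ≥ V_GS − V_t = 0.588 V; 10.7 ≥ 0.588 ✓.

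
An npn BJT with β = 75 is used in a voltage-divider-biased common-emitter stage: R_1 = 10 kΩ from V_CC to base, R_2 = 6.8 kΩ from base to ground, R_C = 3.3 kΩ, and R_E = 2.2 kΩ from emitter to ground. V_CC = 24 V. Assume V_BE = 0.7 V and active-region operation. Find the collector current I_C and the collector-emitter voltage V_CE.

I_C ≈ 3.9 mA, V_CE ≈ 2.2 V

Thevenize the base divider: V_Th = V_CC·R_2/(R_1+R_2) = 24×6.8/16.8 = 9.71 V, R_Th = R_1‖R_2 = 4.05 kΩ.
Base-emitter loop: V_Th = I_B·R_Th + V_BE + (β+1)I_B·R_E, so I_B = (9.71 − 0.7) / (4.05 + 76×2.2) = 0.0526 mA.
I_C = β·I_B = 75×0.0526 = 3.95 mA, and I_E = (β+1)I_B = 4 mA.
V_CE = V_CC − I_C·R_C − I_E·R_E = 24 − 3.95×3.3 − 4×2.2 = 2.17 V.
V_CE = 2.17 V > 0.2 V confirms active-region operation.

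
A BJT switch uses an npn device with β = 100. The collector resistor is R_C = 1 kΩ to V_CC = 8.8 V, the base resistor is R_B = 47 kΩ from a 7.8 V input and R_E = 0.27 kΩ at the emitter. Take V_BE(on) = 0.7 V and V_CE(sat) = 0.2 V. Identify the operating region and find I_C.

saturation; I_C ≈ 6.7 mA

Assume active: I_B = (7.8 − 0.7)/(47 + 101×0.27) = 0.0956 mA, I_C = β·I_B = 9.56 mA.
Then V_CE = 8.8 − 9.56×1 − 9.66×0.27 = -3.37 V < 0.2 V — the active assumption fails.
Re-solve with V_CE = 0.2 V. KCL at the emitter: V_E/R_E = (V_BB−0.7−V_E)/R_B + (V_CC−0.2−V_E)/R_C, giving V_E = 1.85 V.
I_C = (V_CC − 0.2 − V_E)/R_C = (8.6 − 1.85)/1 = 6.75 mA.
Check: I_B = (7.1 − 1.85)/47 = 0.112 mA, and β·I_B = 11.2 mA > I_C, confirming saturation.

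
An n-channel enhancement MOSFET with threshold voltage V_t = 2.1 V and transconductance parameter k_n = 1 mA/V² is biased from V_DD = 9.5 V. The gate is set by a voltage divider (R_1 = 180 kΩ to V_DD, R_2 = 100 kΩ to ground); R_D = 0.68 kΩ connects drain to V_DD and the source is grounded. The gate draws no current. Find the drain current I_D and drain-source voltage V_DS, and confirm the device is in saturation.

V_G = V_DD·R_2/(R_1+R_2) = 9.5×100/280 = 3.39 V. With the source grounded, V_GS = V_G = 3.39 V.
Assume saturation: I_D = (k_n/2)(V_GS − V_t)² = (1/2)×(3.39 − 2.1)² = 0.5×1.29² = 0.836 mA.
V_DS = V_DD − I_D·R_D = 9.5 − 0.836×0.68 = 8.93 V.
Saturation requires V_DS ≥ V_GS − V_t = 1.29 V; 8.93 ≥ 1.29 ✓.

I_D ≈ 0.84 mA, V_DS ≈ 8.9 V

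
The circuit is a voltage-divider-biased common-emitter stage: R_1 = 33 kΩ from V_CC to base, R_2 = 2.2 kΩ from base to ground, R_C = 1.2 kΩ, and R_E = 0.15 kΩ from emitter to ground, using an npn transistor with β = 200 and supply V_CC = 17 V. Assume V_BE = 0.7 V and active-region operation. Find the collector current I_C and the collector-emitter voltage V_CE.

Thevenize the base divider: V_Th = V_CC·R_2/(R_1+R_2) = 17×2.2/35.2 = 1.06 V, R_Th = R_1‖R_2 = 2.06 kΩ.
Base-emitter loop: V_Th = I_B·R_Th + V_BE + (β+1)I_B·R_E, so I_B = (1.06 − 0.7) / (2.06 + 201×0.15) = 0.0113 mA.
I_C = β·I_B = 200×0.0113 = 2.25 mA, and I_E = (β+1)I_B = 2.26 mA.
V_CE = V_CC − I_C·R_C − I_E·R_E = 17 − 2.25×1.2 − 2.26×0.15 = 14 V.
V_CE = 14 V > 0.2 V confirms active-region operation.

I_C ≈ 2.3 mA, V_CE ≈ 14 V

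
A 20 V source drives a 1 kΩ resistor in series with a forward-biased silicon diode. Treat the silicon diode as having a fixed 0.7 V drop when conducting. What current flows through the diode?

I ≈ 19 mA

KVL around the loop: 20 = V_D + I·R = 0.7 + I × 1 kΩ.
So I = (20 − 0.7) / 1 kΩ = 19.3 / 1 = 19.3 mA.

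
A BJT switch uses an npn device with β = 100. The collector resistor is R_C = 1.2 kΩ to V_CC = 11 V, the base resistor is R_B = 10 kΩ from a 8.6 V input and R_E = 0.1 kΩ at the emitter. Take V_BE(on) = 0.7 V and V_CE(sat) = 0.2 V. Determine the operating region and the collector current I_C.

Assume active: I_B = (8.6 − 0.7)/(10 + 101×0.1) = 0.393 mA, I_C = β·I_B = 39.3 mA.
Then V_CE = 11 − 39.3×1.2 − 39.7×0.1 = -40.1 V < 0.2 V — the active assumption fails.
Re-solve with V_CE = 0.2 V. KCL at the emitter: V_E/R_E = (V_BB−0.7−V_E)/R_B + (V_CC−0.2−V_E)/R_C, giving V_E = 0.895 V.
I_C = (V_CC − 0.2 − V_E)/R_C = (10.8 − 0.895)/1.2 = 8.25 mA.
Check: I_B = (7.9 − 0.895)/10 = 0.7 mA, and β·I_B = 70 mA > I_C, confirming saturation.

saturation; I_C ≈ 8.3 mA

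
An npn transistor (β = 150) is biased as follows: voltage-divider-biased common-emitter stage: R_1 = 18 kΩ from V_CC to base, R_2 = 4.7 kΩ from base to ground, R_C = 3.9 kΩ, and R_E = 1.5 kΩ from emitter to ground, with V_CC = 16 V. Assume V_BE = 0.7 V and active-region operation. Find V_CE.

Thevenize the base divider: V_Th = V_CC·R_2/(R_1+R_2) = 16×4.7/22.7 = 3.31 V, R_Th = R_1‖R_2 = 3.73 kΩ.
Base-emitter loop: V_Th = I_B·R_Th + V_BE + (β+1)I_B·R_E, so I_B = (3.31 − 0.7) / (3.73 + 151×1.5) = 0.0113 mA.
I_C = β·I_B = 150×0.0113 = 1.7 mA, and I_E = (β+1)I_B = 1.71 mA.
V_CE = V_CC − I_C·R_C − I_E·R_E = 16 − 1.7×3.9 − 1.71×1.5 = 6.79 V.
V_CE = 6.79 V > 0.2 V confirms active-region operation.

V_CE ≈ 6.8 V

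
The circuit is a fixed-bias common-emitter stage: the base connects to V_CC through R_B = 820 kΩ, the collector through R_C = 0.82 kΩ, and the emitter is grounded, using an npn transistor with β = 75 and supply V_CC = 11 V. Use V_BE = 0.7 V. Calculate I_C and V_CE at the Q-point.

Base loop: V_CC = I_B·R_B + V_BE, so I_B = (11 − 0.7)/820 kΩ = 0.0126 mA.
In the active region I_C = β·I_B = 75 × 0.0126 = 0.942 mA.
Collector loop: V_CE = V_CC − I_C·R_C = 11 − 0.942×0.82 = 10.2 V.
Since V_CE = 10.2 V > V_CE(sat) ≈ 0.2 V, the transistor is in the active region as assumed.

I_C ≈ 0.94 mA, V_CE ≈ 10 V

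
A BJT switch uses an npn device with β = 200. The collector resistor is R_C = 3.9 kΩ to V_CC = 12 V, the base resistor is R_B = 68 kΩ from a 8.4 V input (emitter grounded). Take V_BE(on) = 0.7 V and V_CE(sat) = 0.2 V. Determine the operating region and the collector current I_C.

Assume active: I_B = (8.4 − 0.7)/68 = 0.113 mA, giving I_C = β·I_B = 22.6 mA.
But then V_CE = 12 − 22.6×3.9 = -76.3 V < V_CE(sat) = 0.2 V — impossible in the active region.
So the transistor is saturated. With V_CE = 0.2 V, I_C = (V_CC − 0.2)/R_C = 11.8/3.9 = 3.03 mA.
Check: β·I_B = 22.6 mA > I_C = 3.03 mA, confirming saturation.

saturation; I_C ≈ 3 mA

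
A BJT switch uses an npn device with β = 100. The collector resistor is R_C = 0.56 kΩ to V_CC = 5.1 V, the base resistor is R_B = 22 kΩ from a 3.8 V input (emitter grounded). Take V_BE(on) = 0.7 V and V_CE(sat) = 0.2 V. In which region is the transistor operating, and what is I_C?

saturation; I_C ≈ 8.7 mA

Assume active: I_B = (3.8 − 0.7)/22 = 0.141 mA, giving I_C = β·I_B = 14.1 mA.
But then V_CE = 5.1 − 14.1×0.56 = -2.79 V < V_CE(sat) = 0.2 V — impossible in the active region.
So the transistor is saturated. With V_CE = 0.2 V, I_C = (V_CC − 0.2)/R_C = 4.9/0.56 = 8.75 mA.
Check: β·I_B = 14.1 mA > I_C = 8.75 mA, confirming saturation.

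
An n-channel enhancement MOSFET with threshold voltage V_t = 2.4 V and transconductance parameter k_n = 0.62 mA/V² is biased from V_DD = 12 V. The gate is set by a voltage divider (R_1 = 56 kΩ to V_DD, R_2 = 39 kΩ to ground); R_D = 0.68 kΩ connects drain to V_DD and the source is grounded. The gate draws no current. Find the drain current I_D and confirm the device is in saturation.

V_G = V_DD·R_2/(R_1+R_2) = 12×39/95 = 4.93 V. With the source grounded, V_GS = V_G = 4.93 V.
Assume saturation: I_D = (k_n/2)(V_GS − V_t)² = (0.62/2)×(4.93 − 2.4)² = 0.31×2.53² = 1.98 mA.
V_DS = V_DD − I_D·R_D = 12 − 1.98×0.68 = 10.7 V.
Saturation requires V_DS ≥ V_GS − V_t = 2.53 V; 10.7 ≥ 2.53 ✓.

I_D ≈ 2 mA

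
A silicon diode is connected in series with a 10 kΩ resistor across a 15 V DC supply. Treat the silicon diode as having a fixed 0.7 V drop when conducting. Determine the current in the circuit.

I ≈ 1.4 mA

KVL around the loop: 15 = V_D + I·R = 0.7 + I × 10 kΩ.
So I = (15 − 0.7) / 10 kΩ = 14.3 / 10 = 1.43 mA.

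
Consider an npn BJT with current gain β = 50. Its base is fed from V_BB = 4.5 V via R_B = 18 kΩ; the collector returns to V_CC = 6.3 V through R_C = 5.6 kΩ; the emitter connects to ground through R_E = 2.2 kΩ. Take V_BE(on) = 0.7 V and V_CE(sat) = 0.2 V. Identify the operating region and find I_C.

saturation; I_C ≈ 0.75 mA

Assume active: I_B = (4.5 − 0.7)/(18 + 51×2.2) = 0.0292 mA, I_C = β·I_B = 1.46 mA.
Then V_CE = 6.3 − 1.46×5.6 − 1.49×2.2 = -5.15 V < 0.2 V — the active assumption fails.
Re-solve with V_CE = 0.2 V. KCL at the emitter: V_E/R_E = (V_BB−0.7−V_E)/R_B + (V_CC−0.2−V_E)/R_C, giving V_E = 1.89 V.
I_C = (V_CC − 0.2 − V_E)/R_C = (6.1 − 1.89)/5.6 = 0.752 mA.
Check: I_B = (3.8 − 1.89)/18 = 0.106 mA, and β·I_B = 5.31 mA > I_C, confirming saturation.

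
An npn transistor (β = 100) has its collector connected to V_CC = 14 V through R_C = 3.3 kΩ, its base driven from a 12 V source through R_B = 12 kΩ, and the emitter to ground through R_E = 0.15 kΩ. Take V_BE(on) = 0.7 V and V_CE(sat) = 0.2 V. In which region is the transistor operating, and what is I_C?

saturation; I_C ≈ 4 mA

Assume active: I_B = (12 − 0.7)/(12 + 101×0.15) = 0.416 mA, I_C = β·I_B = 41.6 mA.
Then V_CE = 14 − 41.6×3.3 − 42×0.15 = -130 V < 0.2 V — the active assumption fails.
Re-solve with V_CE = 0.2 V. KCL at the emitter: V_E/R_E = (V_BB−0.7−V_E)/R_B + (V_CC−0.2−V_E)/R_C, giving V_E = 0.726 V.
I_C = (V_CC − 0.2 − V_E)/R_C = (13.8 − 0.726)/3.3 = 3.96 mA.
Check: I_B = (11.3 − 0.726)/12 = 0.881 mA, and β·I_B = 88.1 mA > I_C, confirming saturation.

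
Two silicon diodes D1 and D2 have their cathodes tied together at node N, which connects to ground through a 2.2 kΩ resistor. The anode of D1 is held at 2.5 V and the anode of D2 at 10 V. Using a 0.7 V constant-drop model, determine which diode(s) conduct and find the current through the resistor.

Only D2 conducts; I_R ≈ 4.2 mA

Assume both conduct. Then node N would need to be at both 2.5−0.7 = 1.8 V and 10−0.7 = 9.3 V, which is impossible.
Assume only D2 conducts: V_N = 10 − 0.7 = 9.3 V, so I_R = 9.3/2.2 = 4.23 mA.
Check D1: its anode-to-cathode voltage is 2.5 − 9.3 = -6.8 V < 0.7 V, so it is off. The assumption is consistent.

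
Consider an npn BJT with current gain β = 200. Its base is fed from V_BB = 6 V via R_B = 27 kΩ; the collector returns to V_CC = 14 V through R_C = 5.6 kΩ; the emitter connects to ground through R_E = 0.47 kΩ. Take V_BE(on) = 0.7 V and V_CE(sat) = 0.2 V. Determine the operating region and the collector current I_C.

saturation; I_C ≈ 2.3 mA

Assume active: I_B = (6 − 0.7)/(27 + 201×0.47) = 0.0436 mA, I_C = β·I_B = 8.73 mA.
Then V_CE = 14 − 8.73×5.6 − 8.77×0.47 = -39 V < 0.2 V — the active assumption fails.
Re-solve with V_CE = 0.2 V. KCL at the emitter: V_E/R_E = (V_BB−0.7−V_E)/R_B + (V_CC−0.2−V_E)/R_C, giving V_E = 1.14 V.
I_C = (V_CC − 0.2 − V_E)/R_C = (13.8 − 1.14)/5.6 = 2.26 mA.
Check: I_B = (5.3 − 1.14)/27 = 0.154 mA, and β·I_B = 30.8 mA > I_C, confirming saturation.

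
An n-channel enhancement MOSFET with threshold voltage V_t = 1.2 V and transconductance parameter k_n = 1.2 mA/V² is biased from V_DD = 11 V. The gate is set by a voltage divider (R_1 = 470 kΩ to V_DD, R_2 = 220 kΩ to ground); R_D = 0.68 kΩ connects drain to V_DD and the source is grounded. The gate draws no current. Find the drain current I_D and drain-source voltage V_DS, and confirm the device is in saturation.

V_G = V_DD·R_2/(R_1+R_2) = 11×220/690 = 3.51 V. With the source grounded, V_GS = V_G = 3.51 V.
Assume saturation: I_D = (k_n/2)(V_GS − V_t)² = (1.2/2)×(3.51 − 1.2)² = 0.6×2.31² = 3.19 mA.
V_DS = V_DD − I_D·R_D = 11 − 3.19×0.68 = 8.83 V.
Saturation requires V_DS ≥ V_GS − V_t = 2.31 V; 8.83 ≥ 2.31 ✓.

I_D ≈ 3.2 mA, V_DS ≈ 8.8 V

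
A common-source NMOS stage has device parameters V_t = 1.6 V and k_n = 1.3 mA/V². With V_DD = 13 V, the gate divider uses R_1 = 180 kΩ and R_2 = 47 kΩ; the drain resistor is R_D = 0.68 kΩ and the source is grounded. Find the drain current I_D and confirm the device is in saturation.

V_G = V_DD·R_2/(R_1+R_2) = 13×47/227 = 2.69 V. With the source grounded, V_GS = V_G = 2.69 V.
Assume saturation: I_D = (k_n/2)(V_GS − V_t)² = (1.3/2)×(2.69 − 1.6)² = 0.65×1.09² = 0.775 mA.
V_DS = V_DD − I_D·R_D = 13 − 0.775×0.68 = 12.5 V.
Saturation requires V_DS ≥ V_GS − V_t = 1.09 V; 12.5 ≥ 1.09 ✓.

I_D ≈ 0.77 mA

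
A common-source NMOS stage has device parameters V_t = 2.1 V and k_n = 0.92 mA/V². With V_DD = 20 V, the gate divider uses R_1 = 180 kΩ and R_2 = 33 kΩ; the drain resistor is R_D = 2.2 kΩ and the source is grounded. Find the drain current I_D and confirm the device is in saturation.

V_G = V_DD·R_2/(R_1+R_2) = 20×33/213 = 3.1 V. With the source grounded, V_GS = V_G = 3.1 V.
Assume saturation: I_D = (k_n/2)(V_GS − V_t)² = (0.92/2)×(3.1 − 2.1)² = 0.46×0.999² = 0.459 mA.
V_DS = V_DD − I_D·R_D = 20 − 0.459×2.2 = 19 V.
Saturation requires V_DS ≥ V_GS − V_t = 0.999 V; 19 ≥ 0.999 ✓.

I_D ≈ 0.46 mA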